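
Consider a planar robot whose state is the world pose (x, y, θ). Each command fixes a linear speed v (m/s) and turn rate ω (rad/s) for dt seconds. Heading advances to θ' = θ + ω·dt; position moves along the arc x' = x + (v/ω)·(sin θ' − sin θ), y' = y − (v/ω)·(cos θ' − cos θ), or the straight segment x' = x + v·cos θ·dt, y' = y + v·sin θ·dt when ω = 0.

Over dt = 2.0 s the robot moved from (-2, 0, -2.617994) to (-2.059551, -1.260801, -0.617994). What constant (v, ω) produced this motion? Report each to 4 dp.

v = 0.7500, ω = 1.0000

Δθ = -0.617994 − -2.617994 = 2.000000
ω = Δθ/dt = 2.000000/2.0 = 1.0000
R = −Δy/(cos θ' − cos θ) = 0.7500
v = R·ω = 0.7500·1.0000 = 0.7500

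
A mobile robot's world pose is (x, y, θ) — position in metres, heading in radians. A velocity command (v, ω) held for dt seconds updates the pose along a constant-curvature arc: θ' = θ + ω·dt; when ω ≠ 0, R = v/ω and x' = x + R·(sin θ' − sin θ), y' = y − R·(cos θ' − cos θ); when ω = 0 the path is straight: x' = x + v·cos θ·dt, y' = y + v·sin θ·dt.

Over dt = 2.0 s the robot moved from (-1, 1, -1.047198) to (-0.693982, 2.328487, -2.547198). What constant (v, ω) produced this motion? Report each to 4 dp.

Δθ = -2.547198 − -1.047198 = -1.500000
ω = Δθ/dt = -1.500000/2.0 = -0.7500
R = −Δy/(cos θ' − cos θ) = 1.0000
v = R·ω = 1.0000·-0.7500 = -0.7500

v = -0.7500, ω = -0.7500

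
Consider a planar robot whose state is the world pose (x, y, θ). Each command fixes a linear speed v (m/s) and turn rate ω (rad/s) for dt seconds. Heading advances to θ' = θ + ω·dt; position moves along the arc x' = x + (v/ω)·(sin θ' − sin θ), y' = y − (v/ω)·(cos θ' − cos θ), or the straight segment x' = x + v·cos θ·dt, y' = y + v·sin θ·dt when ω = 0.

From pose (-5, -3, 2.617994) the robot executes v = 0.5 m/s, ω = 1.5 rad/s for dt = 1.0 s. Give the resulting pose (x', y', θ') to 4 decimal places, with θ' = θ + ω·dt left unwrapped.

(-5.4428, -3.1020, 4.1180)

θ' = 2.6180 + 1.5·1.0 = 4.1180
R = v/ω = 0.5/1.5 = 0.3333
x' = -5 + 0.3333·(sin 4.1180 − sin 2.6180) = -5.4428
y' = -3 − 0.3333·(cos 4.1180 − cos 2.6180) = -3.1020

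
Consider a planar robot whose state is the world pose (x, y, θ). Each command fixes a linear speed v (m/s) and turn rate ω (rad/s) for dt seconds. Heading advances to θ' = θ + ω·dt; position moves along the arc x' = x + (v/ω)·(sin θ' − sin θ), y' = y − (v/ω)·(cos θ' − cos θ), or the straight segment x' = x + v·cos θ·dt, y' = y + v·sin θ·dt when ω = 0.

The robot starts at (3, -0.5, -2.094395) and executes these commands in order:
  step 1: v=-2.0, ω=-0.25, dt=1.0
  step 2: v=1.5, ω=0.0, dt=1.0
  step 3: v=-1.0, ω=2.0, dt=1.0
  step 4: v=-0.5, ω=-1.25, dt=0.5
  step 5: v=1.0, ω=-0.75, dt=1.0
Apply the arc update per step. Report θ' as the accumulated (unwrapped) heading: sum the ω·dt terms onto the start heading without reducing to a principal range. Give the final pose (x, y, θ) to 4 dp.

(2.9925, 0.0350, -1.7194)

step 1: θ'=-2.3444 (R=8.0000) → pose (4.2050, 1.0897, -2.3444)
step 2: θ'=-2.3444 (straight) → pose (3.1569, 0.0166, -2.3444)
step 3: θ'=-0.3444 (R=-0.5000) → pose (2.9680, 0.8366, -0.3444)
step 4: θ'=-0.9694 (R=0.4000) → pose (2.7733, 0.9868, -0.9694)
step 5: θ'=-1.7194 (R=-1.3333) → pose (2.9925, 0.0350, -1.7194)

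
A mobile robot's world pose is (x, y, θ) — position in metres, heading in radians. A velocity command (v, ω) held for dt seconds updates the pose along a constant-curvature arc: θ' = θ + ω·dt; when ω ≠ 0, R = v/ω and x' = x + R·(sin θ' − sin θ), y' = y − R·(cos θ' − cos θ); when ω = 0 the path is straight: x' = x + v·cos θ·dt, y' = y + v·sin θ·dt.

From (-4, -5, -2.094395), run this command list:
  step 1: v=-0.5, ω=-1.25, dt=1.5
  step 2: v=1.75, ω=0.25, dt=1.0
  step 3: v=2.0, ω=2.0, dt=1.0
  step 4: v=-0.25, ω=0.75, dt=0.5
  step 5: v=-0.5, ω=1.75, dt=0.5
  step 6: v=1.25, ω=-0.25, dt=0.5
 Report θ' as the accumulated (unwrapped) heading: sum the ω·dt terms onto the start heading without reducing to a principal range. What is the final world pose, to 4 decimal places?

step 1: θ'=-3.9694 (R=0.4000) → pose (-3.3590, -4.9294, -3.9694)
step 2: θ'=-3.7194 (R=7.0000) → pose (-4.6908, -3.8012, -3.7194)
step 3: θ'=-1.7194 (R=1.0000) → pose (-6.2260, -4.4908, -1.7194)
step 4: θ'=-1.3444 (R=-0.3333) → pose (-6.2308, -4.3667, -1.3444)
step 5: θ'=-0.4694 (R=-0.2857) → pose (-6.3800, -4.1760, -0.4694)
step 6: θ'=-0.5944 (R=-5.0000) → pose (-5.8417, -4.4928, -0.5944)

(-5.8417, -4.4928, -0.5944)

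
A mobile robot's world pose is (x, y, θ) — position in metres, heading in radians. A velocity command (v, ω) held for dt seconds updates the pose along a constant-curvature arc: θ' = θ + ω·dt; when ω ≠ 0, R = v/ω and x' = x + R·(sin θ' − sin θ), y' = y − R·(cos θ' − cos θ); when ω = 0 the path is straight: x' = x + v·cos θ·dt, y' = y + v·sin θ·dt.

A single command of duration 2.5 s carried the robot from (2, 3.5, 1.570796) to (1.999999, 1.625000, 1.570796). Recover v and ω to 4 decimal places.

Δθ = 1.570796 − 1.570796 = 0.000000
ω = Δθ/dt = 0.000000/2.5 = 0.0000
ω = 0 → v = (Δx·cos θ + Δy·sin θ)/dt = -0.7500

v = -0.7500, ω = 0.0000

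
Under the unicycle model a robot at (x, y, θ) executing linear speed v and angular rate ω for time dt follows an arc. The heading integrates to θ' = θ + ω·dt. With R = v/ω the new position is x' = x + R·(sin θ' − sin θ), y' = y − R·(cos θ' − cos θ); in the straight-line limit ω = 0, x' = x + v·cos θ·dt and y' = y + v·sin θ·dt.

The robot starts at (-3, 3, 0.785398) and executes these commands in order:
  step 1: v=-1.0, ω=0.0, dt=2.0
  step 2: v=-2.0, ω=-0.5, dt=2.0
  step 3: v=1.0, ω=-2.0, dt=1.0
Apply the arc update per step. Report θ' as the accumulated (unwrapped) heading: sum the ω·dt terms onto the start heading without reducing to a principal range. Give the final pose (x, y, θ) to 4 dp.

(-7.8010, -0.2827, -2.2146)

step 1: θ'=0.7854 (straight) → pose (-4.4142, 1.5858, 0.7854)
step 2: θ'=-0.2146 (R=4.0000) → pose (-8.0945, 0.5060, -0.2146)
step 3: θ'=-2.2146 (R=-0.5000) → pose (-7.8010, -0.2827, -2.2146)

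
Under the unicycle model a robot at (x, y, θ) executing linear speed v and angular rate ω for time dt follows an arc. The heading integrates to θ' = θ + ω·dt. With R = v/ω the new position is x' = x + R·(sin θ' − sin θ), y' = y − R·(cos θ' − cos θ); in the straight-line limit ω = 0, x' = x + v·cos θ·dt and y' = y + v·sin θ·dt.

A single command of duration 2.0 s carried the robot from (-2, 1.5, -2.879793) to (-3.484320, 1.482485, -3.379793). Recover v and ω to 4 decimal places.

Δθ = -3.379793 − -2.879793 = -0.500000
ω = Δθ/dt = -0.500000/2.0 = -0.2500
R = Δx/(sin θ' − sin θ) = -3.0000
v = R·ω = -3.0000·-0.2500 = 0.7500

v = 0.7500, ω = -0.2500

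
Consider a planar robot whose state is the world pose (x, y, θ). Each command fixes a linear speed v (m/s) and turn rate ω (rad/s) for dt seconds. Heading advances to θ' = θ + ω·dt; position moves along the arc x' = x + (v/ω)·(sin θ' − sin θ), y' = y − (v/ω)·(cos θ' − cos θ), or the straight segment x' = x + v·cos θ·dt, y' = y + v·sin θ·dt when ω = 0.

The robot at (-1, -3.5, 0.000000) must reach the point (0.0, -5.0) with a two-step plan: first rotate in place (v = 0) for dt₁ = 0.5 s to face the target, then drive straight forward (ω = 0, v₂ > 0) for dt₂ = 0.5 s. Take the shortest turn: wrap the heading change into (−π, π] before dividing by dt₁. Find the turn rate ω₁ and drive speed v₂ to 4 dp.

ω₁ = -1.9656, v₂ = 3.6056

heading to target = atan2(-5−-3.5, 0−-1) = -0.9828
Δθ = wrap(-0.9828 − 0.0000) = -0.9828; ω₁ = Δθ/dt₁ = -1.9656
distance = √((0−-1)² + (-5−-3.5)²) = 1.8028; v₂ = distance/dt₂ = 3.6056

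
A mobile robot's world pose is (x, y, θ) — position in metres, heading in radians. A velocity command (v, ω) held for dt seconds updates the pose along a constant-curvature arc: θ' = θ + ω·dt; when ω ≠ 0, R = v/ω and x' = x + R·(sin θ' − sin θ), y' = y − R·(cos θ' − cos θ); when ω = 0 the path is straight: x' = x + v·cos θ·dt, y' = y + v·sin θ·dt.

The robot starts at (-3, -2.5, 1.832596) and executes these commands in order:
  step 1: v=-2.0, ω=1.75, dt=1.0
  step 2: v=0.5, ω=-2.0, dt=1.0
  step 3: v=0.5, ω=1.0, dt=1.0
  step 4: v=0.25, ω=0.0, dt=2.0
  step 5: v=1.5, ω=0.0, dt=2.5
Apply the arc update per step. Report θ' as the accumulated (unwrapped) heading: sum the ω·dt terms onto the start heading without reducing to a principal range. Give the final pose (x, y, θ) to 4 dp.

(-5.6028, -0.3427, 2.5826)

step 1: θ'=3.5826 (R=-1.1429) → pose (-1.4083, -3.2377, 3.5826)
step 2: θ'=1.5826 (R=-0.2500) → pose (-1.7650, -3.0146, 1.5826)
step 3: θ'=2.5826 (R=0.5000) → pose (-1.9998, -2.5966, 2.5826)
step 4: θ'=2.5826 (straight) → pose (-2.4236, -2.3314, 2.5826)
step 5: θ'=2.5826 (straight) → pose (-5.6028, -0.3427, 2.5826)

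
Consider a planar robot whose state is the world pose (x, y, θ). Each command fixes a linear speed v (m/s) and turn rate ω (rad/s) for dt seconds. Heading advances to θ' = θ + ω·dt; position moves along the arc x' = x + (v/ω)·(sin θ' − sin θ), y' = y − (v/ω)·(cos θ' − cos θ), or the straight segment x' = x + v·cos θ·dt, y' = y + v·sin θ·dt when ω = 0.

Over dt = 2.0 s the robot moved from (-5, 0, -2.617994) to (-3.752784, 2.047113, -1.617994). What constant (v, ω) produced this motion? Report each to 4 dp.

v = -1.2500, ω = 0.5000

Δθ = -1.617994 − -2.617994 = 1.000000
ω = Δθ/dt = 1.000000/2.0 = 0.5000
R = −Δy/(cos θ' − cos θ) = -2.5000
v = R·ω = -2.5000·0.5000 = -1.2500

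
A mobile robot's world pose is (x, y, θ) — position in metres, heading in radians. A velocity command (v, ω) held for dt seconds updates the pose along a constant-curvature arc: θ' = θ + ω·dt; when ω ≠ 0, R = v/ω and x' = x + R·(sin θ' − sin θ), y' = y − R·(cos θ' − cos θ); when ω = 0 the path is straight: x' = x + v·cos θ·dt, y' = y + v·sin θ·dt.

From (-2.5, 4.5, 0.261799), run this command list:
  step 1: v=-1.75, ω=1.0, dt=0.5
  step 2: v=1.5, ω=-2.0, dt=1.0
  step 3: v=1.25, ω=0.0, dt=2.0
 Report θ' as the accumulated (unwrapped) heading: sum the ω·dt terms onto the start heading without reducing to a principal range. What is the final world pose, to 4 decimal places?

(-1.2121, 1.4151, -1.2382)

step 1: θ'=0.7618 (R=-1.7500) → pose (-3.2550, 4.0759, 0.7618)
step 2: θ'=-1.2382 (R=-0.7500) → pose (-2.0284, 3.7781, -1.2382)
step 3: θ'=-1.2382 (straight) → pose (-1.2121, 1.4151, -1.2382)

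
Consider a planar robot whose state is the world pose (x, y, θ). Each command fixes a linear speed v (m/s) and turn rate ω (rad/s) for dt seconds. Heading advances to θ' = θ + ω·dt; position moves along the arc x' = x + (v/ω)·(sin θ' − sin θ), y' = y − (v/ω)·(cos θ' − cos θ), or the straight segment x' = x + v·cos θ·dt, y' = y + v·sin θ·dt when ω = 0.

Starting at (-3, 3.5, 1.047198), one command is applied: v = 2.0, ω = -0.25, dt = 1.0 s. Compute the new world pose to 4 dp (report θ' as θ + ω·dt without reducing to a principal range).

(-1.7950, 5.0897, 0.7972)

θ' = 1.0472 + -0.25·1.0 = 0.7972
R = v/ω = 2.0/-0.25 = -8.0000
x' = -3 + -8.0000·(sin 0.7972 − sin 1.0472) = -1.7950
y' = 3.5 − -8.0000·(cos 0.7972 − cos 1.0472) = 5.0897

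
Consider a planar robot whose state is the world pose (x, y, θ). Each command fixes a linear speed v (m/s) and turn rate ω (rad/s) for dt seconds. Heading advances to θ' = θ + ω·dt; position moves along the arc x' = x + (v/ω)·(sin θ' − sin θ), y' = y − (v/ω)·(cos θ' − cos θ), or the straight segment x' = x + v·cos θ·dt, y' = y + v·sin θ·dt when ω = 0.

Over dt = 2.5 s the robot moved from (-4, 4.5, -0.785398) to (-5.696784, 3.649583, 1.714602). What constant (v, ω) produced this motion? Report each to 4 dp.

v = -1.0000, ω = 1.0000

Δθ = 1.714602 − -0.785398 = 2.500000
ω = Δθ/dt = 2.500000/2.5 = 1.0000
R = Δx/(sin θ' − sin θ) = -1.0000
v = R·ω = -1.0000·1.0000 = -1.0000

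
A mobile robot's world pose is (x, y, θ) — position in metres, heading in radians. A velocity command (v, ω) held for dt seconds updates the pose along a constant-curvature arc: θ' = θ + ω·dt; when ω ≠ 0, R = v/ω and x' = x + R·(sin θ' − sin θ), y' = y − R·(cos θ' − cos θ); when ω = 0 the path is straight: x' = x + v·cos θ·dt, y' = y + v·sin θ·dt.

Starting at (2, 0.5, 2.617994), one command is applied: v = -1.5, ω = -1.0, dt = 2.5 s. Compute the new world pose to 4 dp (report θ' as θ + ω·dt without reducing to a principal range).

(1.4266, -2.2886, 0.1180)

θ' = 2.6180 + -1.0·2.5 = 0.1180
R = v/ω = -1.5/-1.0 = 1.5000
x' = 2 + 1.5000·(sin 0.1180 − sin 2.6180) = 1.4266
y' = 0.5 − 1.5000·(cos 0.1180 − cos 2.6180) = -2.2886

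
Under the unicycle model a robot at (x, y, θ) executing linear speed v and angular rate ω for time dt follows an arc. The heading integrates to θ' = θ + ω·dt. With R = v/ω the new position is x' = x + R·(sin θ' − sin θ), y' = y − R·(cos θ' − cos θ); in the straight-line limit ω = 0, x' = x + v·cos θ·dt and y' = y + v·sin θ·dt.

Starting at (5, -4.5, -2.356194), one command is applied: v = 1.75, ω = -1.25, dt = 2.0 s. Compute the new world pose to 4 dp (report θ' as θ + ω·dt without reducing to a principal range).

θ' = -2.3562 + -1.25·2.0 = -4.8562
R = v/ω = 1.75/-1.25 = -1.4000
x' = 5 + -1.4000·(sin -4.8562 − sin -2.3562) = 2.6245
y' = -4.5 − -1.4000·(cos -4.8562 − cos -2.3562) = -3.3094

(2.6245, -3.3094, -4.8562)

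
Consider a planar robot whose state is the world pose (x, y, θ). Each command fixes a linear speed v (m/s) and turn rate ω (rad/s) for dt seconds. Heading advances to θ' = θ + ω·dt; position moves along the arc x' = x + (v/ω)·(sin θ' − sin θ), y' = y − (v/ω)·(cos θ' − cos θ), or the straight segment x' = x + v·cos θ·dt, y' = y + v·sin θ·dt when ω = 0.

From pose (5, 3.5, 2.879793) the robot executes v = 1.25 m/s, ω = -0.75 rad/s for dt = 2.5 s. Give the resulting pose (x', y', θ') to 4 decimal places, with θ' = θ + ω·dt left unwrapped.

θ' = 2.8798 + -0.75·2.5 = 1.0048
R = v/ω = 1.25/-0.75 = -1.6667
x' = 5 + -1.6667·(sin 1.0048 − sin 2.8798) = 4.0246
y' = 3.5 − -1.6667·(cos 1.0048 − cos 2.8798) = 6.0036

(4.0246, 6.0036, 1.0048)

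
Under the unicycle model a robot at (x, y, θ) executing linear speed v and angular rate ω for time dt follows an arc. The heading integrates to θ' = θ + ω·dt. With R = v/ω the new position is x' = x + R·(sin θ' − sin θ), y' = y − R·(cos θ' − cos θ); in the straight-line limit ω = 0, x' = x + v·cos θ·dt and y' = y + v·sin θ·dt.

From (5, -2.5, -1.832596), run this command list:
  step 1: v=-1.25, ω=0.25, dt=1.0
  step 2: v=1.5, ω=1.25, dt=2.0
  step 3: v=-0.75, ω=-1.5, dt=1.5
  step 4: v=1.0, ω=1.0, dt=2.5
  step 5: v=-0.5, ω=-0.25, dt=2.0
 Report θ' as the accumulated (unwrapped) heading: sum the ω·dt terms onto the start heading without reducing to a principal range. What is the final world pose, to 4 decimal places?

(7.7298, -2.7649, 0.6674)

step 1: θ'=-1.5826 (R=-5.0000) → pose (5.1700, -1.2649, -1.5826)
step 2: θ'=0.9174 (R=1.2000) → pose (7.3228, -2.0085, 0.9174)
step 3: θ'=-1.3326 (R=0.5000) → pose (6.4399, -1.8226, -1.3326)
step 4: θ'=1.1674 (R=1.0000) → pose (8.3314, -1.9791, 1.1674)
step 5: θ'=0.6674 (R=2.0000) → pose (7.7298, -2.7649, 0.6674)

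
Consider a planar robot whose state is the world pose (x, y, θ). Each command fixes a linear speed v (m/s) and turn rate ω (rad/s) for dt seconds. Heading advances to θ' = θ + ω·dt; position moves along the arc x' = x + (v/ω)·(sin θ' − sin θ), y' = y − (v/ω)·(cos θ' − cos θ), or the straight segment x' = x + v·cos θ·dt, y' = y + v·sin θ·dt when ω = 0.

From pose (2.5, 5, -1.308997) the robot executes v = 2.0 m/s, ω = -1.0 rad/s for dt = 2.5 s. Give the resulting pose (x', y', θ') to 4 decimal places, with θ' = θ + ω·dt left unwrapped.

(-0.6698, 2.9115, -3.8090)

θ' = -1.3090 + -1.0·2.5 = -3.8090
R = v/ω = 2.0/-1.0 = -2.0000
x' = 2.5 + -2.0000·(sin -3.8090 − sin -1.3090) = -0.6698
y' = 5 − -2.0000·(cos -3.8090 − cos -1.3090) = 2.9115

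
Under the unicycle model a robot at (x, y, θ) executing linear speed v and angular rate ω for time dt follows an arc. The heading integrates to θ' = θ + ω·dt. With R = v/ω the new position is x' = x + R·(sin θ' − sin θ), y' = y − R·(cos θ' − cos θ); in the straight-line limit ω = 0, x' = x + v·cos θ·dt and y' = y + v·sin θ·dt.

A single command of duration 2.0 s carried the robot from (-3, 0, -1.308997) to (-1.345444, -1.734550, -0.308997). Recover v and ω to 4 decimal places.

Δθ = -0.308997 − -1.308997 = 1.000000
ω = Δθ/dt = 1.000000/2.0 = 0.5000
R = −Δy/(cos θ' − cos θ) = 2.5000
v = R·ω = 2.5000·0.5000 = 1.2500

v = 1.2500, ω = 0.5000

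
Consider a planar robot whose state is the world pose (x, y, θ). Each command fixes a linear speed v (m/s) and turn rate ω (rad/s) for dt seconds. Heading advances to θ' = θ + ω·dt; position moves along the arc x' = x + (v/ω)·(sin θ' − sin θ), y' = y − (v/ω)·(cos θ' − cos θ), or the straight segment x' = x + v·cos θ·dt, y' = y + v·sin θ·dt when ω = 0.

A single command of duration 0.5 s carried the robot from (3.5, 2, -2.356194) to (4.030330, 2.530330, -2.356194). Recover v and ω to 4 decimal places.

v = -1.5000, ω = 0.0000

Δθ = -2.356194 − -2.356194 = 0.000000
ω = Δθ/dt = 0.000000/0.5 = 0.0000
ω = 0 → v = (Δx·cos θ + Δy·sin θ)/dt = -1.5000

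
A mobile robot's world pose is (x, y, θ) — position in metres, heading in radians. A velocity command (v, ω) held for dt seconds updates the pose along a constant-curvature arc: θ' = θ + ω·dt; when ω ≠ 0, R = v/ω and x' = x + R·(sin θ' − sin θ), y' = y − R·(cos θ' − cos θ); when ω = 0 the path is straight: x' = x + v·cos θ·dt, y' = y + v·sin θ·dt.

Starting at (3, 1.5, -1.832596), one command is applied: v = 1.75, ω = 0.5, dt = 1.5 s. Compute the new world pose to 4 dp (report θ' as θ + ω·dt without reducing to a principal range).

(3.2896, -1.0475, -1.0826)

θ' = -1.8326 + 0.5·1.5 = -1.0826
R = v/ω = 1.75/0.5 = 3.5000
x' = 3 + 3.5000·(sin -1.0826 − sin -1.8326) = 3.2896
y' = 1.5 − 3.5000·(cos -1.0826 − cos -1.8326) = -1.0475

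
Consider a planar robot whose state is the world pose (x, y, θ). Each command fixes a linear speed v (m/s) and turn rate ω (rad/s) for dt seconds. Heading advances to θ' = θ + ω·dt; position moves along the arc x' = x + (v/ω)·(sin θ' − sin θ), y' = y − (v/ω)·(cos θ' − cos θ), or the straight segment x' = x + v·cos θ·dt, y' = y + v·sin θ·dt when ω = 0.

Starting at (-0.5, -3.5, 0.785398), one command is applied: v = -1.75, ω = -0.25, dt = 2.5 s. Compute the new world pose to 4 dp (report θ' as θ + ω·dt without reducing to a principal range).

θ' = 0.7854 + -0.25·2.5 = 0.1604
R = v/ω = -1.75/-0.25 = 7.0000
x' = -0.5 + 7.0000·(sin 0.1604 − sin 0.7854) = -4.3318
y' = -3.5 − 7.0000·(cos 0.1604 − cos 0.7854) = -5.4604

(-4.3318, -5.4604, 0.1604)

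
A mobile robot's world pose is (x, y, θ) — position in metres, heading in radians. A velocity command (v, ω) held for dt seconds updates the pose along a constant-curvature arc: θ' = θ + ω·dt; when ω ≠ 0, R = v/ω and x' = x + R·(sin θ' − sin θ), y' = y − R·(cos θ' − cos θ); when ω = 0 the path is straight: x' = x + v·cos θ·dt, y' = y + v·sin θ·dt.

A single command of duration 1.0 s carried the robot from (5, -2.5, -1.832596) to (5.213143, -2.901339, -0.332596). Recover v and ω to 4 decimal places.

Δθ = -0.332596 − -1.832596 = 1.500000
ω = Δθ/dt = 1.500000/1.0 = 1.5000
R = −Δy/(cos θ' − cos θ) = 0.3333
v = R·ω = 0.3333·1.5000 = 0.5000

v = 0.5000, ω = 1.5000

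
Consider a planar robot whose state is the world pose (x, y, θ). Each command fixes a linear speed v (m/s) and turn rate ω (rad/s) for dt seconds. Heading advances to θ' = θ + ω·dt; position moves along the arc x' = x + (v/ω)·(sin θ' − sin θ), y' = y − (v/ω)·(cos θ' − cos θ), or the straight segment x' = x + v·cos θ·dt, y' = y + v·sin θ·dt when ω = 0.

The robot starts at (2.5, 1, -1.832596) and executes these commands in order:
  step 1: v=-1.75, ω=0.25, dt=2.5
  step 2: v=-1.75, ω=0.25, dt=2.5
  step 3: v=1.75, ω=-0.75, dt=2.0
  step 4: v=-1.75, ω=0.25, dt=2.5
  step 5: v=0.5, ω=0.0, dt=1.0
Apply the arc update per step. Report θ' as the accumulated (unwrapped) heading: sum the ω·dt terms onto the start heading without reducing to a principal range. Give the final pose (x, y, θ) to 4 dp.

step 1: θ'=-1.2076 (R=-7.0000) → pose (2.2819, 5.2986, -1.2076)
step 2: θ'=-0.5826 (R=-7.0000) → pose (-0.4101, 8.6570, -0.5826)
step 3: θ'=-2.0826 (R=-2.3333) → pose (0.3404, 5.5658, -2.0826)
step 4: θ'=-1.4576 (R=-7.0000) → pose (1.1926, 9.7848, -1.4576)
step 5: θ'=-1.4576 (straight) → pose (1.2491, 9.2880, -1.4576)

(1.2491, 9.2880, -1.4576)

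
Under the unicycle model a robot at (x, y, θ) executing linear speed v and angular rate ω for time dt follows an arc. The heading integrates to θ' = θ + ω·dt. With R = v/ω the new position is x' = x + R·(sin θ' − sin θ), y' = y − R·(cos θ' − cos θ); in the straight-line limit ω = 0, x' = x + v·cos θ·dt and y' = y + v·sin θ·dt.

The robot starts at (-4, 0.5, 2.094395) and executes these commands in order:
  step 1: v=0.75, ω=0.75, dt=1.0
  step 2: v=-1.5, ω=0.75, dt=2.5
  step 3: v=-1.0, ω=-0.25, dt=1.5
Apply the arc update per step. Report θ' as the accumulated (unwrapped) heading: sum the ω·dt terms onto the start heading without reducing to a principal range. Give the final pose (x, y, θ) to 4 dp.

(-1.7199, 4.3495, 4.3444)

step 1: θ'=2.8444 (R=1.0000) → pose (-4.5732, 0.9562, 2.8444)
step 2: θ'=4.7194 (R=-2.0000) → pose (-1.9875, 2.8825, 4.7194)
step 3: θ'=4.3444 (R=4.0000) → pose (-1.7199, 4.3495, 4.3444)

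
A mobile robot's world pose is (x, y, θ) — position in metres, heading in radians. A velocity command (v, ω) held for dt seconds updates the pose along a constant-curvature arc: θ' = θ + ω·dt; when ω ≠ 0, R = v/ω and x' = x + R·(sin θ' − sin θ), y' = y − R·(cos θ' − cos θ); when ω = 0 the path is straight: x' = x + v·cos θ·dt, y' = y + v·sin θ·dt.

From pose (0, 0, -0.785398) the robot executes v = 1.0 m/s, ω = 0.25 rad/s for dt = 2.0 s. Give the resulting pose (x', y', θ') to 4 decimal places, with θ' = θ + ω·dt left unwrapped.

(1.7023, -1.0098, -0.2854)

θ' = -0.7854 + 0.25·2.0 = -0.2854
R = v/ω = 1.0/0.25 = 4.0000
x' = 0 + 4.0000·(sin -0.2854 − sin -0.7854) = 1.7023
y' = 0 − 4.0000·(cos -0.2854 − cos -0.7854) = -1.0098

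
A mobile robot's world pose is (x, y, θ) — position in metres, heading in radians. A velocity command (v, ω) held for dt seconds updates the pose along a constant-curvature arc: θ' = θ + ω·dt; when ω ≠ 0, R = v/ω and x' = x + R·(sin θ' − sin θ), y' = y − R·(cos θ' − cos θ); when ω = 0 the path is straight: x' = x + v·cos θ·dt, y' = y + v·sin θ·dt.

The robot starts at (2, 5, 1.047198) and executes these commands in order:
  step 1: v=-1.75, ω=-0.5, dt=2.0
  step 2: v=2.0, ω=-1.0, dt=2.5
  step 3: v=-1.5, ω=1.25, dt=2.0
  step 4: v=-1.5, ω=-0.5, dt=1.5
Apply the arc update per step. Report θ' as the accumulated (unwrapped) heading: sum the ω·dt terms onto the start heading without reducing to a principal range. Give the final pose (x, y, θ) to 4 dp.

step 1: θ'=0.0472 (R=3.5000) → pose (-0.8660, 3.2539, 0.0472)
step 2: θ'=-2.4528 (R=-2.0000) → pose (0.4996, -0.2879, -2.4528)
step 3: θ'=0.0472 (R=-1.2000) → pose (-0.3197, 1.8372, 0.0472)
step 4: θ'=-0.7028 (R=3.0000) → pose (-2.4003, 2.5447, -0.7028)

(-2.4003, 2.5447, -0.7028)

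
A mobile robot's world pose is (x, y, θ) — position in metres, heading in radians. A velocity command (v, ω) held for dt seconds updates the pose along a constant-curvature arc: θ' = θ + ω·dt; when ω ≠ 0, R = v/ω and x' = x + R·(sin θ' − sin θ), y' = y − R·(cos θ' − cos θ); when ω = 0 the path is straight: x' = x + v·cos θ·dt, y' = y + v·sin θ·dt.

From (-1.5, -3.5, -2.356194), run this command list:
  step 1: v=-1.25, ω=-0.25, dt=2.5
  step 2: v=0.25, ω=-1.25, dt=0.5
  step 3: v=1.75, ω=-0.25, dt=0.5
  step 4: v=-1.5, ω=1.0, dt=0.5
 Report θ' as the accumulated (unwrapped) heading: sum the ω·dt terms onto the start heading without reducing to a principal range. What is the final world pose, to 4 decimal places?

(1.0595, -1.8885, -3.2312)

step 1: θ'=-2.9812 (R=5.0000) → pose (1.2370, -2.0997, -2.9812)
step 2: θ'=-3.6062 (R=-0.2000) → pose (1.1154, -2.0811, -3.6062)
step 3: θ'=-3.7312 (R=-7.0000) → pose (0.3597, -1.6412, -3.7312)
step 4: θ'=-3.2312 (R=-1.5000) → pose (1.0595, -1.8885, -3.2312)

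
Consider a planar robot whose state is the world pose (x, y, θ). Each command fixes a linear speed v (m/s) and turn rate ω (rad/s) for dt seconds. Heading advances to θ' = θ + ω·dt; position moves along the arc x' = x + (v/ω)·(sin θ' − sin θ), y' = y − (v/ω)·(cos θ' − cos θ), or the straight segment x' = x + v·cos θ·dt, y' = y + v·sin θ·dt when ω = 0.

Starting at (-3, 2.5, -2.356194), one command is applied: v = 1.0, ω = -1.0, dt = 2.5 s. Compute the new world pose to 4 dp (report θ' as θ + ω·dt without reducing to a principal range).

(-4.6968, 3.3504, -4.8562)

θ' = -2.3562 + -1.0·2.5 = -4.8562
R = v/ω = 1.0/-1.0 = -1.0000
x' = -3 + -1.0000·(sin -4.8562 − sin -2.3562) = -4.6968
y' = 2.5 − -1.0000·(cos -4.8562 − cos -2.3562) = 3.3504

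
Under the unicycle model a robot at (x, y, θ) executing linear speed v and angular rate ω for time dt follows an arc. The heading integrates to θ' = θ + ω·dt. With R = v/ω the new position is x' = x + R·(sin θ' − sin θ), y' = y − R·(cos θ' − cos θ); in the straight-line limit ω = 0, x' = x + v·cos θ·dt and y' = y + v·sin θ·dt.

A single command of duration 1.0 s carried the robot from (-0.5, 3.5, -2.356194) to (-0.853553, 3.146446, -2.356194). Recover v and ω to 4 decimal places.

Δθ = -2.356194 − -2.356194 = 0.000000
ω = Δθ/dt = 0.000000/1.0 = 0.0000
ω = 0 → v = (Δx·cos θ + Δy·sin θ)/dt = 0.5000

v = 0.5000, ω = 0.0000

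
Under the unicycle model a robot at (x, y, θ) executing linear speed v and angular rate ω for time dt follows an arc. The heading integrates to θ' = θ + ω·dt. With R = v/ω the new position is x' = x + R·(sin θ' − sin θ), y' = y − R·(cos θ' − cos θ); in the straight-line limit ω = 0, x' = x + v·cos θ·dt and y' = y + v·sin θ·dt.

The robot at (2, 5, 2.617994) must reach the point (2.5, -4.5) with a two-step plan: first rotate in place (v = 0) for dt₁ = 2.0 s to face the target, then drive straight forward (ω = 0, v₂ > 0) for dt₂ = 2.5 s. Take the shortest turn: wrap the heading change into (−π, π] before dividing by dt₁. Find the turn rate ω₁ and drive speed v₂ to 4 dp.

heading to target = atan2(-4.5−5, 2.5−2) = -1.5182
Δθ = wrap(-1.5182 − 2.6180) = 2.1470; ω₁ = Δθ/dt₁ = 1.0735
distance = √((2.5−2)² + (-4.5−5)²) = 9.5131; v₂ = distance/dt₂ = 3.8053

ω₁ = 1.0735, v₂ = 3.8053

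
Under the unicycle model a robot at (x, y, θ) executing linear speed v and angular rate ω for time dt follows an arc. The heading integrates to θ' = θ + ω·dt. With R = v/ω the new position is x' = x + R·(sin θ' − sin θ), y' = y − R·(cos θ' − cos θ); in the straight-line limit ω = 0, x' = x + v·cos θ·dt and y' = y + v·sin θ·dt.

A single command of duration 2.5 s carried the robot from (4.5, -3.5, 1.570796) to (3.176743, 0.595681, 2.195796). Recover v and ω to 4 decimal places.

v = 1.7500, ω = 0.2500

Δθ = 2.195796 − 1.570796 = 0.625000
ω = Δθ/dt = 0.625000/2.5 = 0.2500
R = −Δy/(cos θ' − cos θ) = 7.0000
v = R·ω = 7.0000·0.2500 = 1.7500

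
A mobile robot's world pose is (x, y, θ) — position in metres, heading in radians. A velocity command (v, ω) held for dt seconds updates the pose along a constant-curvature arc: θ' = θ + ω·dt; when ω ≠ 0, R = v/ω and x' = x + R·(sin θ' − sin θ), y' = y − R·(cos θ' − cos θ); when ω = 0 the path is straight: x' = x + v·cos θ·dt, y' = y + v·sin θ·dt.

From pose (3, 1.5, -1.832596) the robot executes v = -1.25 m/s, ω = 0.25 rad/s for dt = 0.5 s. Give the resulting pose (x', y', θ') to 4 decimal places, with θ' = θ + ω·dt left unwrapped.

θ' = -1.8326 + 0.25·0.5 = -1.7076
R = v/ω = -1.25/0.25 = -5.0000
x' = 3 + -5.0000·(sin -1.7076 − sin -1.8326) = 3.1237
y' = 1.5 − -5.0000·(cos -1.7076 − cos -1.8326) = 2.1122

(3.1237, 2.1122, -1.7076)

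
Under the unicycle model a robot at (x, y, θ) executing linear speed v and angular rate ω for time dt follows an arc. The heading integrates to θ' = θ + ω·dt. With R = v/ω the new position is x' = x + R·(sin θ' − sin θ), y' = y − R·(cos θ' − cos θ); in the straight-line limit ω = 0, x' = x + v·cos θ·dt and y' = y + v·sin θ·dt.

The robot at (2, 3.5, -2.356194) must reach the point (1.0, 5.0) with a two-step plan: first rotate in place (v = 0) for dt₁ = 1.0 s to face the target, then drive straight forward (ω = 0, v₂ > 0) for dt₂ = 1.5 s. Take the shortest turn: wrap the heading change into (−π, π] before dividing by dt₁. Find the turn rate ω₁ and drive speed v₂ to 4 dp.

heading to target = atan2(5−3.5, 1−2) = 2.1588
Δθ = wrap(2.1588 − -2.3562) = -1.7682; ω₁ = Δθ/dt₁ = -1.7682
distance = √((1−2)² + (5−3.5)²) = 1.8028; v₂ = distance/dt₂ = 1.2019

ω₁ = -1.7682, v₂ = 1.2019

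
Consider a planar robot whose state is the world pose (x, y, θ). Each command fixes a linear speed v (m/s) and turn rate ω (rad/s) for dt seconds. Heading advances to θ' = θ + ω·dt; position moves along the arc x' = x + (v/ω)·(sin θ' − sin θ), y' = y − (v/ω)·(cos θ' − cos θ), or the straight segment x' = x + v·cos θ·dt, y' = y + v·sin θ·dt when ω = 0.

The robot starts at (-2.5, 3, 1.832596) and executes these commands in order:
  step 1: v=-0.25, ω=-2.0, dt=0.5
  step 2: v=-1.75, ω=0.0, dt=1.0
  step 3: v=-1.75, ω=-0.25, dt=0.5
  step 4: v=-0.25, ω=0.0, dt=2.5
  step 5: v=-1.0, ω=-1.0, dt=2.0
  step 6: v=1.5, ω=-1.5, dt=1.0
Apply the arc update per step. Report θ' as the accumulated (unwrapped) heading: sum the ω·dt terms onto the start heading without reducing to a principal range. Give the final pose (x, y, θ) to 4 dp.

step 1: θ'=0.8326 (R=0.1250) → pose (-2.5283, 2.8835, 0.8326)
step 2: θ'=0.8326 (straight) → pose (-3.7060, 1.5891, 0.8326)
step 3: θ'=0.7076 (R=7.0000) → pose (-4.3337, 0.9803, 0.7076)
step 4: θ'=0.7076 (straight) → pose (-4.8086, 0.5740, 0.7076)
step 5: θ'=-1.2924 (R=1.0000) → pose (-6.4201, 1.0592, -1.2924)
step 6: θ'=-2.7924 (R=-1.0000) → pose (-7.0395, -0.1553, -2.7924)

(-7.0395, -0.1553, -2.7924)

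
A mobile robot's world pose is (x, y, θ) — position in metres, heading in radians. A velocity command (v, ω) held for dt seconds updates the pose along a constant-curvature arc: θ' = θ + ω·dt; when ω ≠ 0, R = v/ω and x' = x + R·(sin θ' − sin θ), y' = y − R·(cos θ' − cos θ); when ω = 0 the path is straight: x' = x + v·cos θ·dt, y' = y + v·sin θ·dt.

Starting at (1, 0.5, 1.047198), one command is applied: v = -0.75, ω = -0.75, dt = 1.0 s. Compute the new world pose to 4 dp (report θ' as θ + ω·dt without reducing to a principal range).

(0.4268, 0.0438, 0.2972)

θ' = 1.0472 + -0.75·1.0 = 0.2972
R = v/ω = -0.75/-0.75 = 1.0000
x' = 1 + 1.0000·(sin 0.2972 − sin 1.0472) = 0.4268
y' = 0.5 − 1.0000·(cos 0.2972 − cos 1.0472) = 0.0438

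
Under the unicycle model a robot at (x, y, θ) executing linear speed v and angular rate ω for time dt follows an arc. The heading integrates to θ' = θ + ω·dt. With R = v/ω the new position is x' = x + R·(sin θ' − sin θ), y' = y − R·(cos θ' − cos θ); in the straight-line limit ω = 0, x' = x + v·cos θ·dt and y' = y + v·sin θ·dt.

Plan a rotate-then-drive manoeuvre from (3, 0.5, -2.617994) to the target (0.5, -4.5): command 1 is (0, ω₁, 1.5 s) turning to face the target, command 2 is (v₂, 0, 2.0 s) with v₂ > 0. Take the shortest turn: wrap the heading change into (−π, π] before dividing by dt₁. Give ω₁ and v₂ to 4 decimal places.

ω₁ = 0.3890, v₂ = 2.7951

heading to target = atan2(-4.5−0.5, 0.5−3) = -2.0344
Δθ = wrap(-2.0344 − -2.6180) = 0.5836; ω₁ = Δθ/dt₁ = 0.3890
distance = √((0.5−3)² + (-4.5−0.5)²) = 5.5902; v₂ = distance/dt₂ = 2.7951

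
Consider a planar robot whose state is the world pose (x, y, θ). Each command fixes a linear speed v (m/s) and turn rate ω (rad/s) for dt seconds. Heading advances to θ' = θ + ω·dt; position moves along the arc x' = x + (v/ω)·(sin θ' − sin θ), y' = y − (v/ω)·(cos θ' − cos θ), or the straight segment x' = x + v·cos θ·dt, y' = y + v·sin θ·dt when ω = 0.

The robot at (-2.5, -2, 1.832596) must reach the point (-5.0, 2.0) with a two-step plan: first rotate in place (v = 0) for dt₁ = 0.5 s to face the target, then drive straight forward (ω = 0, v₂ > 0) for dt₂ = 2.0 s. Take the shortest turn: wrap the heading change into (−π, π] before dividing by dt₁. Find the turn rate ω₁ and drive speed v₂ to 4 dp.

ω₁ = 0.5936, v₂ = 2.3585

heading to target = atan2(2−-2, -5−-2.5) = 2.1294
Δθ = wrap(2.1294 − 1.8326) = 0.2968; ω₁ = Δθ/dt₁ = 0.5936
distance = √((-5−-2.5)² + (2−-2)²) = 4.7170; v₂ = distance/dt₂ = 2.3585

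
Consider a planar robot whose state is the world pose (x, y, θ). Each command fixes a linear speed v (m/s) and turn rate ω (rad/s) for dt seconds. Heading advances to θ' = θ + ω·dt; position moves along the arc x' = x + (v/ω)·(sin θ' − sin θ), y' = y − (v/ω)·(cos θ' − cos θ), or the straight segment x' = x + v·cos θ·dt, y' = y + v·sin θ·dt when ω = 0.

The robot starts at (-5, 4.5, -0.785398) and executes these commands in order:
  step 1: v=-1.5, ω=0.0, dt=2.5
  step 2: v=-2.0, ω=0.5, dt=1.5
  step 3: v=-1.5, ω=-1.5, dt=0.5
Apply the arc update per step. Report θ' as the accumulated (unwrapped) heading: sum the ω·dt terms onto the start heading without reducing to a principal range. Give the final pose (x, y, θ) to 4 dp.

(-11.0102, 8.6130, -0.7854)

step 1: θ'=-0.7854 (straight) → pose (-7.6517, 7.1516, -0.7854)
step 2: θ'=-0.0354 (R=-4.0000) → pose (-10.3385, 8.3207, -0.0354)
step 3: θ'=-0.7854 (R=1.0000) → pose (-11.0102, 8.6130, -0.7854)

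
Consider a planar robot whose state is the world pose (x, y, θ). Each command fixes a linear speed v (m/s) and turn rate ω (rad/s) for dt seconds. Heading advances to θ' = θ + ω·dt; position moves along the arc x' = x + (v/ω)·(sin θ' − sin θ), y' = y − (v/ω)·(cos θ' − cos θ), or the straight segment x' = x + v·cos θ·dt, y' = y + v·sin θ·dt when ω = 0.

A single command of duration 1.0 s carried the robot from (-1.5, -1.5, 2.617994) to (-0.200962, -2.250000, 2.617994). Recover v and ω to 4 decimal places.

v = -1.5000, ω = 0.0000

Δθ = 2.617994 − 2.617994 = 0.000000
ω = Δθ/dt = 0.000000/1.0 = 0.0000
ω = 0 → v = (Δx·cos θ + Δy·sin θ)/dt = -1.5000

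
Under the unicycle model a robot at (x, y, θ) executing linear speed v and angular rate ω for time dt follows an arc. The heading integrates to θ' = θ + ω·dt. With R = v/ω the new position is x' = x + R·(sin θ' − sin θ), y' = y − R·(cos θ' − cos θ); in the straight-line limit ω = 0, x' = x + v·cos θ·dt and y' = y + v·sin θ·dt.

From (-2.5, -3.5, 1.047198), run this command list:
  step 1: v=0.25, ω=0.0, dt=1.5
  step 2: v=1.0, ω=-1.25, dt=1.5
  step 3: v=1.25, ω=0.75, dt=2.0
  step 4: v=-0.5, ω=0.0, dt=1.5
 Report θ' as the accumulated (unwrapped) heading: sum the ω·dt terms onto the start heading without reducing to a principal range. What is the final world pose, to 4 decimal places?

(0.6479, -3.6777, 0.6722)

step 1: θ'=1.0472 (straight) → pose (-2.3125, -3.1752, 1.0472)
step 2: θ'=-0.8278 (R=-0.8000) → pose (-1.0305, -3.0340, -0.8278)
step 3: θ'=0.6722 (R=1.6667) → pose (1.2347, -3.2106, 0.6722)
step 4: θ'=0.6722 (straight) → pose (0.6479, -3.6777, 0.6722)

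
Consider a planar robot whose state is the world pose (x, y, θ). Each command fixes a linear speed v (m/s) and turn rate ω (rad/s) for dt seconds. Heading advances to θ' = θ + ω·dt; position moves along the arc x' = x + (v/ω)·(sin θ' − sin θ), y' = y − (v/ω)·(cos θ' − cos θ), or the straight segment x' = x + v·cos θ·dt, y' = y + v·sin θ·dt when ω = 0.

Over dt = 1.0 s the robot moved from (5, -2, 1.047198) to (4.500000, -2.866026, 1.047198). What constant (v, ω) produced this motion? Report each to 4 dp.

Δθ = 1.047198 − 1.047198 = 0.000000
ω = Δθ/dt = 0.000000/1.0 = 0.0000
ω = 0 → v = (Δx·cos θ + Δy·sin θ)/dt = -1.0000

v = -1.0000, ω = 0.0000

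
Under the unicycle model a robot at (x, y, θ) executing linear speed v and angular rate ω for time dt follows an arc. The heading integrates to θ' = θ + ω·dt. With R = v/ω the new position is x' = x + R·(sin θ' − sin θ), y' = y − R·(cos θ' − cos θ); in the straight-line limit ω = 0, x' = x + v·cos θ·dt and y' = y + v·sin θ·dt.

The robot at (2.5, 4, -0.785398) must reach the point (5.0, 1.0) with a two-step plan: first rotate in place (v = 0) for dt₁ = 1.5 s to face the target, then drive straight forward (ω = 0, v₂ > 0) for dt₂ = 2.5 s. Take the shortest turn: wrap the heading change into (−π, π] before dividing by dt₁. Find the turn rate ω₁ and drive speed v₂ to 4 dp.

heading to target = atan2(1−4, 5−2.5) = -0.8761
Δθ = wrap(-0.8761 − -0.7854) = -0.0907; ω₁ = Δθ/dt₁ = -0.0604
distance = √((5−2.5)² + (1−4)²) = 3.9051; v₂ = distance/dt₂ = 1.5620

ω₁ = -0.0604, v₂ = 1.5620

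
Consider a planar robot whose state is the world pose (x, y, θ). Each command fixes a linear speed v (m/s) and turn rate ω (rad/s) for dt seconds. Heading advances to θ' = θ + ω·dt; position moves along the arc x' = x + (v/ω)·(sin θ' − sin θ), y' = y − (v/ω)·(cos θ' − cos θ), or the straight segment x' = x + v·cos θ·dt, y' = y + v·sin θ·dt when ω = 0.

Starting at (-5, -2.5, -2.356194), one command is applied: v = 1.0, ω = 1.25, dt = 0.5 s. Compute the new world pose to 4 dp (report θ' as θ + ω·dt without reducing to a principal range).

(-5.2240, -2.9379, -1.7312)

θ' = -2.3562 + 1.25·0.5 = -1.7312
R = v/ω = 1.0/1.25 = 0.8000
x' = -5 + 0.8000·(sin -1.7312 − sin -2.3562) = -5.2240
y' = -2.5 − 0.8000·(cos -1.7312 − cos -2.3562) = -2.9379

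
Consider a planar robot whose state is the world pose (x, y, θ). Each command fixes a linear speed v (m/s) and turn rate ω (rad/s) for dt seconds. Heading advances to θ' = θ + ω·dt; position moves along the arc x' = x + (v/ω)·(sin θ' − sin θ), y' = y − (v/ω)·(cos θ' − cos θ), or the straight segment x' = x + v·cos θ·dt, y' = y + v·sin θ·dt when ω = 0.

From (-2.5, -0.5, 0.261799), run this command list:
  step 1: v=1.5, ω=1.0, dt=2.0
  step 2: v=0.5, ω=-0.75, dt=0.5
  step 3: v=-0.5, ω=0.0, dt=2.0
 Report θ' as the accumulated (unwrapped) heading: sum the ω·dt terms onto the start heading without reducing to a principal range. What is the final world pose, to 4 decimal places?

step 1: θ'=2.2618 (R=1.5000) → pose (-1.7323, 1.9049, 2.2618)
step 2: θ'=1.8868 (R=-0.6667) → pose (-1.8522, 2.1225, 1.8868)
step 3: θ'=1.8868 (straight) → pose (-1.5415, 1.1721, 1.8868)

(-1.5415, 1.1721, 1.8868)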